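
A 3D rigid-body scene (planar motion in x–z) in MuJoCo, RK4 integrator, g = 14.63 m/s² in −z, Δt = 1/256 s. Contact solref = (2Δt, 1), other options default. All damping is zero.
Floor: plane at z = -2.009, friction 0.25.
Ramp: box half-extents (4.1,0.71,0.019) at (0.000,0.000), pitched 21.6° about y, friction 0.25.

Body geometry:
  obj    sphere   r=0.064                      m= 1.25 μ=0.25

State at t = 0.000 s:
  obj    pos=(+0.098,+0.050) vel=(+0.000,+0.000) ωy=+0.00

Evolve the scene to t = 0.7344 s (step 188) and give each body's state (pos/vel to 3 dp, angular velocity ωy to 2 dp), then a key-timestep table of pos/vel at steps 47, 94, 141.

State at t = 0.7344 s:
  obj    pos=(+1.063,-0.331) vel=(+2.627,-1.040) ωy=+44.13

Key-timestep trajectory:
   step    t(s)  obj.x    obj.z    obj.vx   obj.vz 
     47  0.1836   +0.158  +0.027  +0.657  -0.260
     94  0.3672   +0.339  -0.045  +1.313  -0.520
    141  0.5508   +0.641  -0.164  +1.970  -0.780


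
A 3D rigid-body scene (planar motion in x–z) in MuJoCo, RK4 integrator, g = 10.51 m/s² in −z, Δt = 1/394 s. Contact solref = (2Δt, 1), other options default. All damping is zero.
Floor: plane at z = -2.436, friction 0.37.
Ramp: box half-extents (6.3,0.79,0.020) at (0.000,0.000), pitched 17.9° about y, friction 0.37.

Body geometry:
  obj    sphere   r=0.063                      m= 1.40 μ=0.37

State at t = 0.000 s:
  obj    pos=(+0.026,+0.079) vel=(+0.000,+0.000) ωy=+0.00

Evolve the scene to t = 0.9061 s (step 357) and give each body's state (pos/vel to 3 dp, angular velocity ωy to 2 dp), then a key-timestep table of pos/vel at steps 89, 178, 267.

State at t = 0.9061 s:
  obj    pos=(+0.927,-0.212) vel=(+1.990,-0.643) ωy=+33.18

Key-timestep trajectory:
   step    t(s)  obj.x    obj.z    obj.vx   obj.vz 
     89  0.2259   +0.082  +0.061  +0.496  -0.160
    178  0.4518   +0.250  +0.006  +0.992  -0.320
    267  0.6777   +0.530  -0.084  +1.488  -0.481


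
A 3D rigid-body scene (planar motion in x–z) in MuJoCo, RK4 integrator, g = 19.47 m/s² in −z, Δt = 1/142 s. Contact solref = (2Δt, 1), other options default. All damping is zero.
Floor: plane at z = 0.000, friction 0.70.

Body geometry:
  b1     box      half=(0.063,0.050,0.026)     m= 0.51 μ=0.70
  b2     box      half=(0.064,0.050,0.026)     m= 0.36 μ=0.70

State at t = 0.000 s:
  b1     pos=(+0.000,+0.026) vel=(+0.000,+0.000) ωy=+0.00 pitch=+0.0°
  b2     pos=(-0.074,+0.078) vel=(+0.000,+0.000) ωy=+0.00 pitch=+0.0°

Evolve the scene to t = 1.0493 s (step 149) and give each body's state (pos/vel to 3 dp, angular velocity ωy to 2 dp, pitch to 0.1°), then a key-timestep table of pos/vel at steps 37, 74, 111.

State at t = 1.0493 s:
  b1     pos=(+0.001,+0.026) vel=(+0.001,+0.000) ωy=+0.00 pitch=+0.0°
  b2     pos=(-0.088,+0.063) vel=(+0.000,-0.001) ωy=+0.03 pitch=-44.7°

Key-timestep trajectory:
   step    t(s)  b1.x    b1.z    b1.vx   b1.vz   b2.x    b2.z    b2.vx   b2.vz 
     37  0.2606   +0.000  +0.026  +0.000  +0.000   -0.088  +0.064  +0.263  -0.128
     74  0.5211   +0.000  +0.026  +0.001  +0.000   -0.087  +0.064  +0.000  -0.001
    111  0.7817   +0.000  +0.026  +0.001  +0.000   -0.088  +0.064  +0.000  -0.001


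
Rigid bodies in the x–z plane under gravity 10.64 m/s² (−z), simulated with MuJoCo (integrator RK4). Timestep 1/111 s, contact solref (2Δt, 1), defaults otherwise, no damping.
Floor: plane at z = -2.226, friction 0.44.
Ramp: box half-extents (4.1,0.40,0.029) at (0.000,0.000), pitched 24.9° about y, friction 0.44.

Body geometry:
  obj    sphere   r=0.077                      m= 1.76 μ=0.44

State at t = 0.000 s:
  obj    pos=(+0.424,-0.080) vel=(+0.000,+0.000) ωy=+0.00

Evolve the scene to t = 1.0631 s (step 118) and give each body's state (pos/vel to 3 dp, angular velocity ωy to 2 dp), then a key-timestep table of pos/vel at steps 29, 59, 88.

State at t = 1.0631 s:
  obj    pos=(+2.064,-0.841) vel=(+3.085,-1.432) ωy=+44.17

Key-timestep trajectory:
   step    t(s)  obj.x    obj.z    obj.vx   obj.vz 
     29  0.2613   +0.523  -0.126  +0.759  -0.352
     59  0.5315   +0.834  -0.270  +1.543  -0.716
     88  0.7928   +1.336  -0.503  +2.301  -1.068


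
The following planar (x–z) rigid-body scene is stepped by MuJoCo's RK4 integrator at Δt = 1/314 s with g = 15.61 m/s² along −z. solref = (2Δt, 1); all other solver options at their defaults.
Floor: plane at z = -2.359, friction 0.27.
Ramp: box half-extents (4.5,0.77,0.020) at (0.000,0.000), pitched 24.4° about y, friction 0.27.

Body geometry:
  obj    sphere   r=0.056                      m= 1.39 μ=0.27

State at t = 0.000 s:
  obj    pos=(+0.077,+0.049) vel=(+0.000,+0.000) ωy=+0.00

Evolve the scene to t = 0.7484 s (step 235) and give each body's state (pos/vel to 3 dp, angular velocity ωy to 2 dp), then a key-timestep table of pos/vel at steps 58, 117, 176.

State at t = 0.7484 s:
  obj    pos=(+1.252,-0.484) vel=(+3.139,-1.424) ωy=+61.55

Key-timestep trajectory:
   step    t(s)  obj.x    obj.z    obj.vx   obj.vz 
     58  0.1847   +0.148  +0.016  +0.775  -0.352
    117  0.3726   +0.368  -0.084  +1.563  -0.709
    176  0.5605   +0.736  -0.250  +2.351  -1.067


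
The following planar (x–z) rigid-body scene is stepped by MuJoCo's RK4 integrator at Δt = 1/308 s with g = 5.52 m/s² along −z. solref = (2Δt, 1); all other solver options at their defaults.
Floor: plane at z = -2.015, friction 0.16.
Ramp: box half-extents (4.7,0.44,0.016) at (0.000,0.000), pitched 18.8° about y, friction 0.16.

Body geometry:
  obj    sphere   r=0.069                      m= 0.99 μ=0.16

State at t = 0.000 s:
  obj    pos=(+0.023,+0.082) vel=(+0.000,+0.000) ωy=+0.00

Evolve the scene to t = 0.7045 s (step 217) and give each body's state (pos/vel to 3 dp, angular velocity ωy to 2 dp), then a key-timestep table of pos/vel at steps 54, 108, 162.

State at t = 0.7045 s:
  obj    pos=(+0.322,-0.020) vel=(+0.848,-0.289) ωy=+12.97

Key-timestep trajectory:
   step    t(s)  obj.x    obj.z    obj.vx   obj.vz 
     54  0.1753   +0.041  +0.076  +0.211  -0.072
    108  0.3506   +0.097  +0.057  +0.422  -0.144
    162  0.5260   +0.189  +0.025  +0.633  -0.215


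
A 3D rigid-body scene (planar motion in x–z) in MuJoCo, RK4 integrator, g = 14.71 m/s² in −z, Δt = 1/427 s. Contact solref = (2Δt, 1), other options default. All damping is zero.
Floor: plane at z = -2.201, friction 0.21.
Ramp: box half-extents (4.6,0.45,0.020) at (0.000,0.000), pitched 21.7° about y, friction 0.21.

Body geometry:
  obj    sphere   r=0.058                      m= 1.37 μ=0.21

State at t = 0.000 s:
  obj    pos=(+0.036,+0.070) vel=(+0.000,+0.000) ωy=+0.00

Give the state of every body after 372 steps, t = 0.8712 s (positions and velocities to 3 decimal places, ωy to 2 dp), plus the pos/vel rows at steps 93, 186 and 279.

State at t = 0.8712 s:
  obj    pos=(+1.406,-0.476) vel=(+3.145,-1.251) ωy=+58.35

Key-timestep trajectory:
   step    t(s)  obj.x    obj.z    obj.vx   obj.vz 
     93  0.2178   +0.122  +0.036  +0.786  -0.313
    186  0.4356   +0.378  -0.067  +1.572  -0.626
    279  0.6534   +0.807  -0.237  +2.359  -0.939


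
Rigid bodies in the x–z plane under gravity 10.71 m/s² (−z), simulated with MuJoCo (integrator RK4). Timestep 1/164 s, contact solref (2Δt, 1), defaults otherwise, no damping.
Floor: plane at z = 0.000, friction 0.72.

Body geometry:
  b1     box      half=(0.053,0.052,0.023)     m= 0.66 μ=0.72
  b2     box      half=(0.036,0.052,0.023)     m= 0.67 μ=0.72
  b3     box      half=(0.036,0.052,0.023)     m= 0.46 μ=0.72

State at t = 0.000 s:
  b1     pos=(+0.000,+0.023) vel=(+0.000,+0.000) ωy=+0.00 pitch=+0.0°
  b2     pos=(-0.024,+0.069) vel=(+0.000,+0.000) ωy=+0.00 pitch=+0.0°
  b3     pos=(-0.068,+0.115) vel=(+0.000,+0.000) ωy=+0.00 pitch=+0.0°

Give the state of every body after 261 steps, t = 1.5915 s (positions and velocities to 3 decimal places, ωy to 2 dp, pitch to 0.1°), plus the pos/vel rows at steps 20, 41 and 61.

State at t = 1.5915 s:
  b1     pos=(+0.000,+0.023) vel=(+0.000,+0.000) ωy=+0.00 pitch=+0.0°
  b2     pos=(-0.024,+0.069) vel=(+0.000,+0.000) ωy=+0.00 pitch=+0.0°
  b3     pos=(-0.086,+0.036) vel=(+0.000,+0.000) ωy=+0.00 pitch=-90.0°

Key-timestep trajectory:
   step    t(s)  b1.x    b1.z    b1.vx   b1.vz   b2.x    b2.z    b2.vx   b2.vz   b3.x    b3.z    b3.vx   b3.vz 
     20  0.1220   +0.000  +0.023  +0.000  +0.000   -0.024  +0.069  +0.000  +0.000   -0.081  +0.105  -0.192  -0.280
     41  0.2500   +0.000  +0.023  +0.000  +0.000   -0.024  +0.069  +0.000  +0.000   -0.099  +0.040  +0.040  +0.098
     61  0.3720   +0.000  +0.023  +0.001  +0.000   -0.024  +0.069  +0.006  -0.003   -0.084  +0.036  -0.028  +0.026


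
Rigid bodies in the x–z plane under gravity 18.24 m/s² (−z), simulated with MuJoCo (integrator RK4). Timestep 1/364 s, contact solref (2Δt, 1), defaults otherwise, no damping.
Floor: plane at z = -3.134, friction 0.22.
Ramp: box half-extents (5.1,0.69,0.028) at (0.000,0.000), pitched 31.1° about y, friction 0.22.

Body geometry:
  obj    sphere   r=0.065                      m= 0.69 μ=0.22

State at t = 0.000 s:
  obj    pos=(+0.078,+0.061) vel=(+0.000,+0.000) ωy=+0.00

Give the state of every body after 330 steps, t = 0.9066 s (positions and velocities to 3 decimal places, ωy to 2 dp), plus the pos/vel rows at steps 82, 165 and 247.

State at t = 0.9066 s:
  obj    pos=(+2.447,-1.367) vel=(+5.224,-3.152) ωy=+93.85

Key-timestep trajectory:
   step    t(s)  obj.x    obj.z    obj.vx   obj.vz 
     82  0.2253   +0.225  -0.027  +1.298  -0.783
    165  0.4533   +0.670  -0.296  +2.612  -1.576
    247  0.6786   +1.405  -0.739  +3.910  -2.359


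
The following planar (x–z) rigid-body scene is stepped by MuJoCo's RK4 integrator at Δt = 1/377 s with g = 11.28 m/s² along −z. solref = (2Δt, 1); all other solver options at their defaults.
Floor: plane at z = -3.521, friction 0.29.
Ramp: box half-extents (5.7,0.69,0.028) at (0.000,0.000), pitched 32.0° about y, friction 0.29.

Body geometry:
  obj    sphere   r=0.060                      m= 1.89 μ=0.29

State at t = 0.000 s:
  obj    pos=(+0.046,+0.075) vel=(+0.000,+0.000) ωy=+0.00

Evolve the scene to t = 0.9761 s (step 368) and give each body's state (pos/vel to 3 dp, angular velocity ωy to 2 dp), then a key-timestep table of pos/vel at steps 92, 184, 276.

State at t = 0.9761 s:
  obj    pos=(+1.771,-1.003) vel=(+3.535,-2.209) ωy=+69.45

Key-timestep trajectory:
   step    t(s)  obj.x    obj.z    obj.vx   obj.vz 
     92  0.2440   +0.154  +0.008  +0.884  -0.552
    184  0.4881   +0.477  -0.195  +1.767  -1.104
    276  0.7321   +1.016  -0.531  +2.651  -1.657


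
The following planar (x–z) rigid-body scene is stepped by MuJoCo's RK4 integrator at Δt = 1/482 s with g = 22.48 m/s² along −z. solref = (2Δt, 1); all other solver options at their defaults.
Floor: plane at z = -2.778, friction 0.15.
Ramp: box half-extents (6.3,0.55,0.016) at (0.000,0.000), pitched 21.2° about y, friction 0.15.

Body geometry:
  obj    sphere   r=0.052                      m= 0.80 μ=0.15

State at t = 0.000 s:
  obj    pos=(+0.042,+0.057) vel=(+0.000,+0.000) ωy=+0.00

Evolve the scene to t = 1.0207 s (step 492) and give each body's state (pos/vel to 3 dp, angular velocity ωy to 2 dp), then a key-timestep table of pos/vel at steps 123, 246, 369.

State at t = 1.0207 s:
  obj    pos=(+2.862,-1.037) vel=(+5.526,-2.143) ωy=+113.97

Key-timestep trajectory:
   step    t(s)  obj.x    obj.z    obj.vx   obj.vz 
    123  0.2552   +0.218  -0.012  +1.382  -0.536
    246  0.5104   +0.747  -0.217  +2.763  -1.072
    369  0.7656   +1.629  -0.559  +4.145  -1.608


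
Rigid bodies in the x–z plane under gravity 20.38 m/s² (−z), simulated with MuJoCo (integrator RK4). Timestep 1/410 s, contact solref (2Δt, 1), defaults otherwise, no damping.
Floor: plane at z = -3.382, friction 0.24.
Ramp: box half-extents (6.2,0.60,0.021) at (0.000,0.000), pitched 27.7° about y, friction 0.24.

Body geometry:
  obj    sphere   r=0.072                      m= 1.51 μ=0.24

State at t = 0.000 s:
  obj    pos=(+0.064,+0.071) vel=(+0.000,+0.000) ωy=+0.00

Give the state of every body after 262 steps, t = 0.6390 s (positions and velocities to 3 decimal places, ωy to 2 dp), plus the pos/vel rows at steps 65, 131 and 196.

State at t = 0.6390 s:
  obj    pos=(+1.288,-0.571) vel=(+3.829,-2.010) ωy=+60.05

Key-timestep trajectory:
   step    t(s)  obj.x    obj.z    obj.vx   obj.vz 
     65  0.1585   +0.140  +0.032  +0.950  -0.499
    131  0.3195   +0.370  -0.089  +1.914  -1.005
    196  0.4780   +0.749  -0.288  +2.864  -1.504


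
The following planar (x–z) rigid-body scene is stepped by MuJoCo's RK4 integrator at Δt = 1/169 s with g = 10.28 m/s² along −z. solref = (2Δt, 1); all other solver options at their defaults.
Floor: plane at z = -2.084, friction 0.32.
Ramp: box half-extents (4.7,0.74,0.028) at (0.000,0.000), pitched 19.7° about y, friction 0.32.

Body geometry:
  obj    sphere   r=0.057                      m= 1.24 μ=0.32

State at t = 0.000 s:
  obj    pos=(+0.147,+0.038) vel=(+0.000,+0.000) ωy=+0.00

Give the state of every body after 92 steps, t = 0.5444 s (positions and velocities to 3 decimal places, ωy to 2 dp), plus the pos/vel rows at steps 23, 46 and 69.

State at t = 0.5444 s:
  obj    pos=(+0.492,-0.086) vel=(+1.269,-0.454) ωy=+23.63

Key-timestep trajectory:
   step    t(s)  obj.x    obj.z    obj.vx   obj.vz 
     23  0.1361   +0.169  +0.030  +0.317  -0.114
     46  0.2722   +0.233  +0.007  +0.634  -0.227
     69  0.4083   +0.341  -0.032  +0.952  -0.341


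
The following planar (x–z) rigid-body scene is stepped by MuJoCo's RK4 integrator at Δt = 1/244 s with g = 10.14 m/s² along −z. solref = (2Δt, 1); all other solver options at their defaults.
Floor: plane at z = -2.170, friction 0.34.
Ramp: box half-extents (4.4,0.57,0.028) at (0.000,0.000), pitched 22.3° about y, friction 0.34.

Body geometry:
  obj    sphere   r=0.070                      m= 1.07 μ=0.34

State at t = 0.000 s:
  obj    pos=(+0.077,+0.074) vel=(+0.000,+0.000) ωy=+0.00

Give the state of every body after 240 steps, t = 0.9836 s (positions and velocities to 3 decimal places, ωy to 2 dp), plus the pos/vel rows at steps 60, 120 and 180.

State at t = 0.9836 s:
  obj    pos=(+1.307,-0.430) vel=(+2.501,-1.026) ωy=+38.61

Key-timestep trajectory:
   step    t(s)  obj.x    obj.z    obj.vx   obj.vz 
     60  0.2459   +0.154  +0.043  +0.625  -0.256
    120  0.4918   +0.385  -0.052  +1.251  -0.513
    180  0.7377   +0.769  -0.210  +1.876  -0.769


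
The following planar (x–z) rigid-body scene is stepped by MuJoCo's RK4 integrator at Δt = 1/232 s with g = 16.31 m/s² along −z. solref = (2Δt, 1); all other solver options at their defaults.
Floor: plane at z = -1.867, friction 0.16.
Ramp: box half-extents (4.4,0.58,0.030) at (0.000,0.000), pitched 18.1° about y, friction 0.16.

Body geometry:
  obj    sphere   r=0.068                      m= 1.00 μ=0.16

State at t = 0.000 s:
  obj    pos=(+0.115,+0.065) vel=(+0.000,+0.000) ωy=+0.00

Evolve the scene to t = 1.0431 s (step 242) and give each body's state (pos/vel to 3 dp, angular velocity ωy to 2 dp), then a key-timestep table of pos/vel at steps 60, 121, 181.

State at t = 1.0431 s:
  obj    pos=(+1.987,-0.546) vel=(+3.589,-1.173) ωy=+55.51

Key-timestep trajectory:
   step    t(s)  obj.x    obj.z    obj.vx   obj.vz 
     60  0.2586   +0.230  +0.028  +0.890  -0.291
    121  0.5216   +0.583  -0.088  +1.794  -0.587
    181  0.7802   +1.162  -0.277  +2.684  -0.877


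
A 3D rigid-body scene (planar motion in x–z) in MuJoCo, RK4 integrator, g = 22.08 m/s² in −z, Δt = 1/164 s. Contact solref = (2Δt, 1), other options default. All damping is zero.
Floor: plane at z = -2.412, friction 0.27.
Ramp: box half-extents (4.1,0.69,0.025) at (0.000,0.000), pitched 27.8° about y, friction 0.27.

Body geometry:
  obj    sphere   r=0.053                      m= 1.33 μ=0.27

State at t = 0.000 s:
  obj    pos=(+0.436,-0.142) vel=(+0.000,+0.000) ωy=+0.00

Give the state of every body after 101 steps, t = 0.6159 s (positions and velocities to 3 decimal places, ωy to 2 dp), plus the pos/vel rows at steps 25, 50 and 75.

State at t = 0.6159 s:
  obj    pos=(+1.670,-0.792) vel=(+4.007,-2.113) ωy=+85.44

Key-timestep trajectory:
   step    t(s)  obj.x    obj.z    obj.vx   obj.vz 
     25  0.1524   +0.512  -0.182  +0.992  -0.523
     50  0.3049   +0.739  -0.301  +1.984  -1.046
     75  0.4573   +1.117  -0.501  +2.976  -1.569


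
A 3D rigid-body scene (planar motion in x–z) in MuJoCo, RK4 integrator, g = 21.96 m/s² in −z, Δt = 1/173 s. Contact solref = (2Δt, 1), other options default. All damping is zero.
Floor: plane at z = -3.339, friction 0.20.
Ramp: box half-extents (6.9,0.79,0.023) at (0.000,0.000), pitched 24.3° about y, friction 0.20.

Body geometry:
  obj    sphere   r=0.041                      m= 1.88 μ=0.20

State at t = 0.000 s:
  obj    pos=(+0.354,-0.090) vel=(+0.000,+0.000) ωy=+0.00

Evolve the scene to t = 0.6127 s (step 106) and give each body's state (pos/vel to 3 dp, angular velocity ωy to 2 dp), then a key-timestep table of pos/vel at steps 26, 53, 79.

State at t = 0.6127 s:
  obj    pos=(+1.459,-0.588) vel=(+3.605,-1.628) ωy=+96.42

Key-timestep trajectory:
   step    t(s)  obj.x    obj.z    obj.vx   obj.vz 
     26  0.1503   +0.421  -0.120  +0.885  -0.399
     53  0.3064   +0.630  -0.214  +1.803  -0.814
     79  0.4566   +0.968  -0.367  +2.687  -1.213


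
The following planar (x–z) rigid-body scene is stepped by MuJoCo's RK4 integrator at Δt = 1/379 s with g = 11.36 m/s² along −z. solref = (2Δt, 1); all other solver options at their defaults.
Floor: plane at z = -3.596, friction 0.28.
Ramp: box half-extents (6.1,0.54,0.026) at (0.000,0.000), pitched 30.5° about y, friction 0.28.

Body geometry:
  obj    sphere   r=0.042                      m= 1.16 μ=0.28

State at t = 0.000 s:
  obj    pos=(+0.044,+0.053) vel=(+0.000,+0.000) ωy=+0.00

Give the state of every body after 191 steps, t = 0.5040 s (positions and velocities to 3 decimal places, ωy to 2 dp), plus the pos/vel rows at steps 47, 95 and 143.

State at t = 0.5040 s:
  obj    pos=(+0.495,-0.212) vel=(+1.788,-1.053) ωy=+49.40

Key-timestep trajectory:
   step    t(s)  obj.x    obj.z    obj.vx   obj.vz 
     47  0.1240   +0.071  +0.037  +0.440  -0.259
     95  0.2507   +0.156  -0.013  +0.890  -0.524
    143  0.3773   +0.297  -0.096  +1.339  -0.789


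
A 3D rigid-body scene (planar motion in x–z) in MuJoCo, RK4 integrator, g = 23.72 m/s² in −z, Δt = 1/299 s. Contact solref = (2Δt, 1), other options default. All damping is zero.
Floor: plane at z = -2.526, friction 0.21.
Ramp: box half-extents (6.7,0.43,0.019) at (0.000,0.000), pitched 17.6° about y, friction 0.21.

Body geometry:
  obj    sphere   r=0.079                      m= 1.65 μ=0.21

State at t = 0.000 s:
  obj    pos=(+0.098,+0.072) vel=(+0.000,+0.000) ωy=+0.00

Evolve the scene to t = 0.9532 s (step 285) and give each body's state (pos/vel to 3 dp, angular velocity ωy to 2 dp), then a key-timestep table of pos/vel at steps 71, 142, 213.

State at t = 0.9532 s:
  obj    pos=(+2.316,-0.632) vel=(+4.655,-1.477) ωy=+61.80

Key-timestep trajectory:
   step    t(s)  obj.x    obj.z    obj.vx   obj.vz 
     71  0.2375   +0.236  +0.028  +1.160  -0.368
    142  0.4749   +0.649  -0.103  +2.319  -0.736
    213  0.7124   +1.337  -0.321  +3.479  -1.104


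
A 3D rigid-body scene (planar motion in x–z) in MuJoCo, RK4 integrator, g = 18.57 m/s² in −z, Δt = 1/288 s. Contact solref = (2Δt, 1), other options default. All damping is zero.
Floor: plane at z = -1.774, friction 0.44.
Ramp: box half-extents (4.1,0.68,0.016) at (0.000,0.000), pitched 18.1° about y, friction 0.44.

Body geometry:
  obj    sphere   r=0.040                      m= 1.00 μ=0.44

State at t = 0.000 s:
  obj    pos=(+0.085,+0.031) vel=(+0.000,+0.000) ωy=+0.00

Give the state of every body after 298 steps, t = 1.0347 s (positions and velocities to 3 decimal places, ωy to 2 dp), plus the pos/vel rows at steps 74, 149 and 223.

State at t = 1.0347 s:
  obj    pos=(+2.182,-0.654) vel=(+4.053,-1.325) ωy=+106.59

Key-timestep trajectory:
   step    t(s)  obj.x    obj.z    obj.vx   obj.vz 
     74  0.2569   +0.214  -0.011  +1.007  -0.329
    149  0.5174   +0.609  -0.140  +2.027  -0.662
    223  0.7743   +1.259  -0.353  +3.033  -0.991


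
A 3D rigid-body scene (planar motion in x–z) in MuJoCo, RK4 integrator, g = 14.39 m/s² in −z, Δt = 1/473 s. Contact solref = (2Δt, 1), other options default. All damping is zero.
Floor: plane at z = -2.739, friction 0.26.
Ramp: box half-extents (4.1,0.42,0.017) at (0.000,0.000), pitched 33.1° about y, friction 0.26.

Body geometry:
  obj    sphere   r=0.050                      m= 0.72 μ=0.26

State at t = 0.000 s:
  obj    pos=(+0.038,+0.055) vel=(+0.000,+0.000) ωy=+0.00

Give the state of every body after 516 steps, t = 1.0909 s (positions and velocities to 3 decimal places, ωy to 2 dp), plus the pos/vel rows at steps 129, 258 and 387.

State at t = 1.0909 s:
  obj    pos=(+2.836,-1.769) vel=(+5.130,-3.344) ωy=+122.46

Key-timestep trajectory:
   step    t(s)  obj.x    obj.z    obj.vx   obj.vz 
    129  0.2727   +0.213  -0.059  +1.283  -0.836
    258  0.5455   +0.738  -0.401  +2.565  -1.672
    387  0.8182   +1.612  -0.971  +3.847  -2.508


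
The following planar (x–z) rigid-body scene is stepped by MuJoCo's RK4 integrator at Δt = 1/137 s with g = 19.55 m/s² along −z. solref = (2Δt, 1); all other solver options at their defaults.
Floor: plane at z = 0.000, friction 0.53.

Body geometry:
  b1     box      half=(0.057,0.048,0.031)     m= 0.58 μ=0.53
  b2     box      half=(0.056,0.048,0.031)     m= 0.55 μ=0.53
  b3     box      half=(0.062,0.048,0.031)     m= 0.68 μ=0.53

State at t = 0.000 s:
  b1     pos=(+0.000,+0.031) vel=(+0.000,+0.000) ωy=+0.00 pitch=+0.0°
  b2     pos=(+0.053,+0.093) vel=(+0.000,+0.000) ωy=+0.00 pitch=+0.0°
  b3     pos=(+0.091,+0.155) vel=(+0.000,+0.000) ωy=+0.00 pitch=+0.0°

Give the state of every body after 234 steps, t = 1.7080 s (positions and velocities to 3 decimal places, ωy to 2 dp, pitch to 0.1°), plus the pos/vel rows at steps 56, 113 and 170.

State at t = 1.7080 s:
  b1     pos=(+0.000,+0.031) vel=(+0.000,+0.000) ωy=+0.00 pitch=+0.0°
  b2     pos=(+0.179,+0.031) vel=(+0.000,+0.000) ωy=+0.00 pitch=+180.0°
  b3     pos=(+0.300,+0.031) vel=(+0.000,+0.000) ωy=+0.00 pitch=+180.0°

Key-timestep trajectory:
   step    t(s)  b1.x    b1.z    b1.vx   b1.vz   b2.x    b2.z    b2.vx   b2.vz   b3.x    b3.z    b3.vx   b3.vz 
     56  0.4088   +0.000  +0.031  +0.000  +0.000   +0.166  +0.057  +0.293  -0.033   +0.291  +0.033  +0.627  -0.919
    113  0.8248   +0.000  +0.031  +0.000  +0.000   +0.172  +0.054  -0.001  -0.003   +0.298  +0.031  +0.001  +0.000
    170  1.2409   +0.000  +0.031  +0.000  +0.000   +0.173  +0.051  +0.001  -0.006   +0.299  +0.031  +0.002  +0.000


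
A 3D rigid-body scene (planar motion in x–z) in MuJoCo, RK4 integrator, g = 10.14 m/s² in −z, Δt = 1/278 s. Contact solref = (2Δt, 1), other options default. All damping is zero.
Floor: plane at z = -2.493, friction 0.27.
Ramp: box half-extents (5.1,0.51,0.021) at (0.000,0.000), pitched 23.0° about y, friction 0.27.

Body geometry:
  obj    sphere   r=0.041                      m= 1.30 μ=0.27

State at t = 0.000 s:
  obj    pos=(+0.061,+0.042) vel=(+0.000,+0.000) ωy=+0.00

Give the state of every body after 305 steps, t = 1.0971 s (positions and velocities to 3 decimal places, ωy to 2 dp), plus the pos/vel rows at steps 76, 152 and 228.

State at t = 1.0971 s:
  obj    pos=(+1.629,-0.624) vel=(+2.858,-1.213) ωy=+75.72

Key-timestep trajectory:
   step    t(s)  obj.x    obj.z    obj.vx   obj.vz 
     76  0.2734   +0.158  +0.000  +0.712  -0.302
    152  0.5468   +0.450  -0.124  +1.424  -0.605
    228  0.8201   +0.937  -0.330  +2.137  -0.907


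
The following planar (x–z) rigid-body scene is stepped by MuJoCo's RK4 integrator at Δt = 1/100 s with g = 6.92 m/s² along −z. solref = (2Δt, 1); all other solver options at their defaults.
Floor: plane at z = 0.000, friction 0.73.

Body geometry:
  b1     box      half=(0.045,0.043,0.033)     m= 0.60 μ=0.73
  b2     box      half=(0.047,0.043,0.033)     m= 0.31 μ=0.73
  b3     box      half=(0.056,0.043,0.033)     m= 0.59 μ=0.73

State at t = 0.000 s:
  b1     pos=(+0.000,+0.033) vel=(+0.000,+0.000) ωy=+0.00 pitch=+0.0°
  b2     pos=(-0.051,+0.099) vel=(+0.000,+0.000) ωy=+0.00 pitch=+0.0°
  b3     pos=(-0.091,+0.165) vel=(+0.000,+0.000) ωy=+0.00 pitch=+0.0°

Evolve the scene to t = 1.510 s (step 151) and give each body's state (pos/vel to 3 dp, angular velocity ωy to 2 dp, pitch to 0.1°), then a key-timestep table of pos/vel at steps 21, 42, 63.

State at t = 1.510 s:
  b1     pos=(+0.000,+0.033) vel=(+0.000,+0.000) ωy=+0.00 pitch=+0.0°
  b2     pos=(-0.092,+0.047) vel=(+0.000,+0.000) ωy=+0.00 pitch=-90.0°
  b3     pos=(-0.290,+0.033) vel=(+0.000,+0.000) ωy=+0.00 pitch=+180.0°

Key-timestep trajectory:
   step    t(s)  b1.x    b1.z    b1.vx   b1.vz   b2.x    b2.z    b2.vx   b2.vz   b3.x    b3.z    b3.vx   b3.vz 
     21  0.2100   +0.000  +0.033  +0.000  +0.000   -0.069  +0.089  -0.174  -0.160   -0.140  +0.119  -0.411  -0.635
     42  0.4200   +0.000  +0.033  +0.000  +0.000   -0.096  +0.049  +0.067  -0.030   -0.220  +0.064  -0.231  +0.056
     63  0.6300   +0.000  +0.033  +0.000  +0.000   -0.092  +0.047  +0.001  +0.001   -0.275  +0.048  -0.361  -0.312


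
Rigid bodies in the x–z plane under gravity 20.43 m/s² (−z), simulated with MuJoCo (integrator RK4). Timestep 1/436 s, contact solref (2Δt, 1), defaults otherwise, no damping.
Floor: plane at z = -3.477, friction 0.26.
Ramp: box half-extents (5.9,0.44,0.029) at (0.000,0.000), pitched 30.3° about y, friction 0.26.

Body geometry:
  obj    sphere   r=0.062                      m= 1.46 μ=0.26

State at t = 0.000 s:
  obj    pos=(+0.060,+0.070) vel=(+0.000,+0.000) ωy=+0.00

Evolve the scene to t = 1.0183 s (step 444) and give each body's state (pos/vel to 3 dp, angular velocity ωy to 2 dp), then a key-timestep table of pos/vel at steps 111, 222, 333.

State at t = 1.0183 s:
  obj    pos=(+3.356,-1.856) vel=(+6.474,-3.783) ωy=+120.92

Key-timestep trajectory:
   step    t(s)  obj.x    obj.z    obj.vx   obj.vz 
    111  0.2546   +0.266  -0.050  +1.619  -0.946
    222  0.5092   +0.884  -0.411  +3.237  -1.891
    333  0.7638   +1.914  -1.013  +4.855  -2.837


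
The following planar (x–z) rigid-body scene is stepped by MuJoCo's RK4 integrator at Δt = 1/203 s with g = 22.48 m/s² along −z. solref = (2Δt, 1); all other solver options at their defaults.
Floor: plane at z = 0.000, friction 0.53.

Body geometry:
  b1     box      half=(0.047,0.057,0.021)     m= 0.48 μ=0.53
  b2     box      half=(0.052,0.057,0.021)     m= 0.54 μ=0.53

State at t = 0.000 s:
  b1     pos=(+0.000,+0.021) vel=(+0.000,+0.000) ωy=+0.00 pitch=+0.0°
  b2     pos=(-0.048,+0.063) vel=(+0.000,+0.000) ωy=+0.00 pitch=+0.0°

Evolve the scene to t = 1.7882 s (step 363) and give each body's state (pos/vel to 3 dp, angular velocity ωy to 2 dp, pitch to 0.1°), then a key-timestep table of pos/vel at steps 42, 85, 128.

State at t = 1.7882 s:
  b1     pos=(+0.000,+0.021) vel=(+0.000,+0.000) ωy=+0.00 pitch=+0.0°
  b2     pos=(-0.101,+0.052) vel=(+0.000,+0.000) ωy=+0.00 pitch=-90.0°

Key-timestep trajectory:
   step    t(s)  b1.x    b1.z    b1.vx   b1.vz   b2.x    b2.z    b2.vx   b2.vz 
     42  0.2069   +0.000  +0.021  +0.001  +0.000   -0.065  +0.054  -0.257  -0.367
     85  0.4187   +0.000  +0.021  +0.000  +0.000   -0.106  +0.053  -0.200  +0.104
    128  0.6305   +0.000  +0.021  +0.000  +0.000   -0.097  +0.053  -0.116  -0.036


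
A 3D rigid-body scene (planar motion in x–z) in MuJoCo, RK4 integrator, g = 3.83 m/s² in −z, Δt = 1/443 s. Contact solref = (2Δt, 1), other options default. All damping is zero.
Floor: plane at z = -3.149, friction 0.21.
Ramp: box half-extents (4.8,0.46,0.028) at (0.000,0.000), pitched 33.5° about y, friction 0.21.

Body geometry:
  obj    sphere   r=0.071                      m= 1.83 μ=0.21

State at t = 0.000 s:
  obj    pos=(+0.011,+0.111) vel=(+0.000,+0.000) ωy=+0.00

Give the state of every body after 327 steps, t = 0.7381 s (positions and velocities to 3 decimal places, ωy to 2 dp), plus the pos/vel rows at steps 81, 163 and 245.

State at t = 0.7381 s:
  obj    pos=(+0.354,-0.116) vel=(+0.929,-0.615) ωy=+15.70

Key-timestep trajectory:
   step    t(s)  obj.x    obj.z    obj.vx   obj.vz 
     81  0.1828   +0.032  +0.097  +0.230  -0.152
    163  0.3679   +0.097  +0.055  +0.463  -0.307
    245  0.5530   +0.204  -0.016  +0.696  -0.461


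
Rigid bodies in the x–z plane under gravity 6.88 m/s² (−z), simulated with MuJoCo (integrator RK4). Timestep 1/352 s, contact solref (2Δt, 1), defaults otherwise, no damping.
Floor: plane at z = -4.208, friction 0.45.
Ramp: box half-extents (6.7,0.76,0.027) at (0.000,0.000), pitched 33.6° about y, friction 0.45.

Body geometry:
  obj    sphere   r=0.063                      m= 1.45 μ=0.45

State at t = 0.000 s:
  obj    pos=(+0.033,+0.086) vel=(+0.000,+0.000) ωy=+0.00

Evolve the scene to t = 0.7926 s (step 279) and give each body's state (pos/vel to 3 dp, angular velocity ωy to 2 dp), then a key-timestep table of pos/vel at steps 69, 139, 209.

State at t = 0.7926 s:
  obj    pos=(+0.745,-0.387) vel=(+1.795,-1.193) ωy=+34.21

Key-timestep trajectory:
   step    t(s)  obj.x    obj.z    obj.vx   obj.vz 
     69  0.1960   +0.077  +0.057  +0.444  -0.295
    139  0.3949   +0.210  -0.031  +0.895  -0.594
    209  0.5938   +0.432  -0.179  +1.345  -0.894


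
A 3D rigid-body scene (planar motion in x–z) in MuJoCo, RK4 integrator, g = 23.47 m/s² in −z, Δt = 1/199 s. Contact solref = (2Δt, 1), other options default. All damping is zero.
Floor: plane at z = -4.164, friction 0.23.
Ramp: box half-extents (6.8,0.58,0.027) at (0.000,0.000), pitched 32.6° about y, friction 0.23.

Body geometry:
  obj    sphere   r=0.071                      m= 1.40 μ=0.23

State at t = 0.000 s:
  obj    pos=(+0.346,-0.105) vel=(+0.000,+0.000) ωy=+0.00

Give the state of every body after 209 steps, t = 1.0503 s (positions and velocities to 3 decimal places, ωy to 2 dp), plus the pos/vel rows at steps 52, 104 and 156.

State at t = 1.0503 s:
  obj    pos=(+4.543,-2.789) vel=(+7.992,-5.111) ωy=+133.57

Key-timestep trajectory:
   step    t(s)  obj.x    obj.z    obj.vx   obj.vz 
     52  0.2613   +0.606  -0.271  +1.989  -1.272
    104  0.5226   +1.386  -0.770  +3.977  -2.544
    156  0.7839   +2.685  -1.601  +5.966  -3.815


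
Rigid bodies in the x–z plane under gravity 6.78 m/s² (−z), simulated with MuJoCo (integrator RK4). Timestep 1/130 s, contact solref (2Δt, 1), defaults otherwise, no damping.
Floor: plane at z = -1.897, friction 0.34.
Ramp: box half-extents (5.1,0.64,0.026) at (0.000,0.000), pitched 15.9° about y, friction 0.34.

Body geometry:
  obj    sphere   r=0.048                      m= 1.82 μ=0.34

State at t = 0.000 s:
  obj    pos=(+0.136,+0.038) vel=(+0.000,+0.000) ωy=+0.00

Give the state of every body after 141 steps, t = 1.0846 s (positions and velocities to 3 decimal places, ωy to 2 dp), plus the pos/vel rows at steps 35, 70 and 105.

State at t = 1.0846 s:
  obj    pos=(+0.887,-0.176) vel=(+1.384,-0.394) ωy=+29.97

Key-timestep trajectory:
   step    t(s)  obj.x    obj.z    obj.vx   obj.vz 
     35  0.2692   +0.182  +0.025  +0.344  -0.098
     70  0.5385   +0.321  -0.015  +0.687  -0.196
    105  0.8077   +0.552  -0.080  +1.031  -0.294


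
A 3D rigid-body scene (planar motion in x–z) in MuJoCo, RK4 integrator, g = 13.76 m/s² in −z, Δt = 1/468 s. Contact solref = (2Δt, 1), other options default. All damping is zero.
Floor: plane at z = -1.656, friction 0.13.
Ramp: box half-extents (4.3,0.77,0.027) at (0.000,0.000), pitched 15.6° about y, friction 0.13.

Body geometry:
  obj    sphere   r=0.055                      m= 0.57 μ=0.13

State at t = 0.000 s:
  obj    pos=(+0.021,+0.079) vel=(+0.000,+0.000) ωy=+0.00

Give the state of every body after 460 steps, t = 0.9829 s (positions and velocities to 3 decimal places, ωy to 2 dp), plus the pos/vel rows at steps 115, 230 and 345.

State at t = 0.9829 s:
  obj    pos=(+1.251,-0.264) vel=(+2.502,-0.699) ωy=+47.23

Key-timestep trajectory:
   step    t(s)  obj.x    obj.z    obj.vx   obj.vz 
    115  0.2457   +0.098  +0.058  +0.626  -0.175
    230  0.4915   +0.329  -0.007  +1.251  -0.349
    345  0.7372   +0.713  -0.114  +1.877  -0.524


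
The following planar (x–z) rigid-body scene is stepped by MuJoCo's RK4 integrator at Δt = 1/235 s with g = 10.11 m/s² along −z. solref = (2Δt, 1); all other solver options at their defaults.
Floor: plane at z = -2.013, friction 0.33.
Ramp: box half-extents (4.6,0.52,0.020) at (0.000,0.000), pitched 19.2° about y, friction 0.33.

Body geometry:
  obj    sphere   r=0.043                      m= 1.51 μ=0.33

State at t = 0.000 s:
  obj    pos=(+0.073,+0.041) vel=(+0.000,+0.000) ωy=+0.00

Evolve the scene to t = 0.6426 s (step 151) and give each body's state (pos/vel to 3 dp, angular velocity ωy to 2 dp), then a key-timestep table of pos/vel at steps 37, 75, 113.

State at t = 0.6426 s:
  obj    pos=(+0.536,-0.120) vel=(+1.441,-0.502) ωy=+35.48

Key-timestep trajectory:
   step    t(s)  obj.x    obj.z    obj.vx   obj.vz 
     37  0.1574   +0.101  +0.032  +0.353  -0.123
     75  0.3191   +0.187  +0.001  +0.716  -0.249
    113  0.4809   +0.332  -0.049  +1.079  -0.376


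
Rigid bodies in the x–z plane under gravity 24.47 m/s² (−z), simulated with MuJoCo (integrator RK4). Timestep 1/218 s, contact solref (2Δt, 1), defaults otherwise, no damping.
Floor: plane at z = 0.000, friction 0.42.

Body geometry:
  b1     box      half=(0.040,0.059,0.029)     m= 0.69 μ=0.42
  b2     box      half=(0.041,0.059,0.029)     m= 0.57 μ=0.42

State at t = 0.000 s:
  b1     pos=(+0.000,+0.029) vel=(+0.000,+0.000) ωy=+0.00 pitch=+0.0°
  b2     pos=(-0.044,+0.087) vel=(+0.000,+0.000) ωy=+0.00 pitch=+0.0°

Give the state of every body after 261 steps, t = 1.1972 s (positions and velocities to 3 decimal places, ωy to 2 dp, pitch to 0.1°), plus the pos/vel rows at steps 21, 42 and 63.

State at t = 1.1972 s:
  b1     pos=(+0.000,+0.029) vel=(+0.000,+0.000) ωy=+0.00 pitch=+0.0°
  b2     pos=(-0.087,+0.041) vel=(+0.000,+0.000) ωy=+0.00 pitch=-90.0°

Key-timestep trajectory:
   step    t(s)  b1.x    b1.z    b1.vx   b1.vz   b2.x    b2.z    b2.vx   b2.vz 
     21  0.0963   +0.000  +0.029  +0.000  +0.000   -0.054  +0.084  -0.252  -0.149
     42  0.1927   +0.000  +0.029  +0.000  +0.000   -0.092  +0.043  -0.296  +0.213
     63  0.2890   +0.000  +0.029  +0.000  +0.000   -0.088  +0.041  +0.133  +0.067


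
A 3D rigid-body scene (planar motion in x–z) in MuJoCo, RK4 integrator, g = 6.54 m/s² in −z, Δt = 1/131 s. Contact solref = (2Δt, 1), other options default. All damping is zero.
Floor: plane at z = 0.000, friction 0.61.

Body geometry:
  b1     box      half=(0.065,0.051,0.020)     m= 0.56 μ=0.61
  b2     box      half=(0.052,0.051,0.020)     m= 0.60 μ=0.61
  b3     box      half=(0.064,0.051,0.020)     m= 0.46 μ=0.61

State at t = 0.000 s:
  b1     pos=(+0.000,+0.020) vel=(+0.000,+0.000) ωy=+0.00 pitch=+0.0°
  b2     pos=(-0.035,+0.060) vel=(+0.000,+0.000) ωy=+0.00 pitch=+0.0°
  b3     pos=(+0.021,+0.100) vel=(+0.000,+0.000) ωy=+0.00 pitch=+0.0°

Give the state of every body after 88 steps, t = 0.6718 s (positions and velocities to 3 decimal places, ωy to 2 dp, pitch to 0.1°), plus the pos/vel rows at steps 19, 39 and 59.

State at t = 0.6718 s:
  b1     pos=(+0.000,+0.020) vel=(+0.000,+0.000) ωy=+0.00 pitch=+0.0°
  b2     pos=(-0.035,+0.060) vel=(+0.000,+0.000) ωy=+0.00 pitch=+0.0°
  b3     pos=(+0.077,+0.056) vel=(+0.000,+0.000) ωy=+0.00 pitch=+39.5°

Key-timestep trajectory:
   step    t(s)  b1.x    b1.z    b1.vx   b1.vz   b2.x    b2.z    b2.vx   b2.vz   b3.x    b3.z    b3.vx   b3.vz 
     19  0.1450   +0.000  +0.020  +0.000  +0.000   -0.035  +0.060  +0.000  +0.000   +0.024  +0.099  +0.048  -0.017
     39  0.2977   +0.000  +0.020  +0.000  +0.000   -0.035  +0.060  +0.000  +0.000   +0.038  +0.091  +0.178  -0.038
     59  0.4504   +0.000  +0.020  +0.000  +0.000   -0.035  +0.060  +0.000  +0.000   +0.073  +0.060  +0.303  -0.249


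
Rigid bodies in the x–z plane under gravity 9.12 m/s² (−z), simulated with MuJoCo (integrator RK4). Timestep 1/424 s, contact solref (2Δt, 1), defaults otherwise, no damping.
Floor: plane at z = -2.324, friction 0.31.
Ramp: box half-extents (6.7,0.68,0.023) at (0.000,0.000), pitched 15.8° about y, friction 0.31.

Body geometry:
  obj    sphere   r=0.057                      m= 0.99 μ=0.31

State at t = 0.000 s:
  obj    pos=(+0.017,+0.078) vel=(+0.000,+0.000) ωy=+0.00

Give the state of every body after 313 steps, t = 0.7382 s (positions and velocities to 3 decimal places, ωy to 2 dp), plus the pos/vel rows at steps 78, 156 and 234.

State at t = 0.7382 s:
  obj    pos=(+0.482,-0.053) vel=(+1.260,-0.357) ωy=+22.97

Key-timestep trajectory:
   step    t(s)  obj.x    obj.z    obj.vx   obj.vz 
     78  0.1840   +0.046  +0.070  +0.314  -0.089
    156  0.3679   +0.133  +0.046  +0.628  -0.178
    234  0.5519   +0.277  +0.005  +0.942  -0.267


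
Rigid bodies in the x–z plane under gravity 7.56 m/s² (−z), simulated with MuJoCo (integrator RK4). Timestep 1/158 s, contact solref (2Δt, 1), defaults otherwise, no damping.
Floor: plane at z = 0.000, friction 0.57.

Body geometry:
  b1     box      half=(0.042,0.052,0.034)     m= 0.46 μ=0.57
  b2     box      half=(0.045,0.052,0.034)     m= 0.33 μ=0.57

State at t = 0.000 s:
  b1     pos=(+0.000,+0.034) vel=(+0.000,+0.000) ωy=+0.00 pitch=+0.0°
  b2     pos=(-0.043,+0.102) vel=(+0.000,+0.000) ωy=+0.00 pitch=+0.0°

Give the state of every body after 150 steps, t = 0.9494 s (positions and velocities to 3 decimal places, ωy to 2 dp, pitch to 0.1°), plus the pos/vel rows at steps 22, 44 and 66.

State at t = 0.9494 s:
  b1     pos=(+0.000,+0.034) vel=(+0.000,+0.000) ωy=+0.00 pitch=+0.0°
  b2     pos=(-0.087,+0.045) vel=(+0.000,+0.000) ωy=+0.00 pitch=-90.0°

Key-timestep trajectory:
   step    t(s)  b1.x    b1.z    b1.vx   b1.vz   b2.x    b2.z    b2.vx   b2.vz 
     22  0.1392   +0.000  +0.034  +0.000  +0.000   -0.044  +0.102  -0.025  -0.002
     44  0.2785   +0.000  +0.034  +0.000  +0.000   -0.053  +0.100  -0.110  -0.033
     66  0.4177   +0.000  +0.034  +0.000  +0.000   -0.078  +0.072  -0.220  -0.563


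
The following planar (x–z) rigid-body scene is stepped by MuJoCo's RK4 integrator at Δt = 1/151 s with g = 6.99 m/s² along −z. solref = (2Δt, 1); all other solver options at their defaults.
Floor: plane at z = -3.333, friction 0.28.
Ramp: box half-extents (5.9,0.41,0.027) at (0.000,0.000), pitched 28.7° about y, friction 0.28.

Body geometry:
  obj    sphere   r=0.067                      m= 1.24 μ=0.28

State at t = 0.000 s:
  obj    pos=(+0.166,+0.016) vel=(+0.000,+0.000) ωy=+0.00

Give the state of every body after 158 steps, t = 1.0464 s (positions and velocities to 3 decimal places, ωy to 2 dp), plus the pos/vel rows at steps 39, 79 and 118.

State at t = 1.0464 s:
  obj    pos=(+1.318,-0.614) vel=(+2.201,-1.205) ωy=+37.44

Key-timestep trajectory:
   step    t(s)  obj.x    obj.z    obj.vx   obj.vz 
     39  0.2583   +0.236  -0.022  +0.543  -0.297
     79  0.5232   +0.454  -0.141  +1.100  -0.602
    118  0.7815   +0.808  -0.335  +1.644  -0.900


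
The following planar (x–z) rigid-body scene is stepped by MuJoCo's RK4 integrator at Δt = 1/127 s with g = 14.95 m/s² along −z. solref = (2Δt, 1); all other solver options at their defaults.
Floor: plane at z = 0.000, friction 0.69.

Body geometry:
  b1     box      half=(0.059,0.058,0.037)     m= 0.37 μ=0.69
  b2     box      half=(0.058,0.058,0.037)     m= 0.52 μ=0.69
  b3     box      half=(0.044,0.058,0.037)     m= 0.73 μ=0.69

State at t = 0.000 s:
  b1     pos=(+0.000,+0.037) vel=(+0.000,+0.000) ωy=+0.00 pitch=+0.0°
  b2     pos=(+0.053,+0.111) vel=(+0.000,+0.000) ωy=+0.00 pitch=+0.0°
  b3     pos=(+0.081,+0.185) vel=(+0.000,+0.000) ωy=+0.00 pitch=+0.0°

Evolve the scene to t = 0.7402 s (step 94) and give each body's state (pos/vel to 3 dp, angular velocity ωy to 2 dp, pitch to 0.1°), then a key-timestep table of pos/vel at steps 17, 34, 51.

State at t = 0.7402 s:
  b1     pos=(-0.001,+0.037) vel=(+0.000,+0.000) ωy=+0.00 pitch=+0.0°
  b2     pos=(+0.106,+0.058) vel=(+0.000,+0.000) ωy=+0.00 pitch=+90.0°
  b3     pos=(+0.207,+0.044) vel=(+0.000,+0.000) ωy=+0.00 pitch=+90.0°

Key-timestep trajectory:
   step    t(s)  b1.x    b1.z    b1.vx   b1.vz   b2.x    b2.z    b2.vx   b2.vz   b3.x    b3.z    b3.vx   b3.vz 
     17  0.1339   +0.000  +0.037  -0.003  +0.000   +0.059  +0.111  +0.117  +0.000   +0.101  +0.178  +0.336  -0.130
     34  0.2677   -0.001  +0.037  +0.000  +0.001   +0.092  +0.091  +0.337  -0.616   +0.175  +0.097  +0.656  -1.420
     51  0.4016   -0.001  +0.037  +0.000  +0.000   +0.105  +0.057  -0.092  +0.010   +0.207  +0.044  -0.013  +0.011
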